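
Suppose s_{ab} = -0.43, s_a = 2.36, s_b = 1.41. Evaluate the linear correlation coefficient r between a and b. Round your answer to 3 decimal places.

r = Cov(a,b) / (s_a · s_b) = -0.43 / (2.36 × 1.41)
  = -0.43 / 3.3276 ≈ -0.129

-0.129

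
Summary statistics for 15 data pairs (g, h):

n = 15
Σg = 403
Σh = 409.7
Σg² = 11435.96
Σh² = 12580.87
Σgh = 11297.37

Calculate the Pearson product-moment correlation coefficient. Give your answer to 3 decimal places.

r = (nΣgh − ΣgΣh) / √[(nΣg² − (Σg)²)(nΣh² − (Σh)²)]
Numerator: 15×11297.37 − 403×409.7 = 4351.45
Denominator: √[(171539.4 − 162409)(188713.05 − 167854.09)] = √[9130.4 × 20858.96] = 13800.3858
r = 4351.45 / 13800.3858 ≈ 0.315

0.315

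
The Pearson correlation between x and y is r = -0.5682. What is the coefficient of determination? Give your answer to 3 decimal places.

r² = (-0.5682)² = 0.323

0.323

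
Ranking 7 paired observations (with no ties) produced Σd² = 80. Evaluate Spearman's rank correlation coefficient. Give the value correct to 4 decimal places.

-0.4286

ρ = 1 − 6Σd² / [n(n²−1)] = 1 − 6×80 / (7×48)
  = 1 − 480/336 = 1 − 1.42857 ≈ -0.4286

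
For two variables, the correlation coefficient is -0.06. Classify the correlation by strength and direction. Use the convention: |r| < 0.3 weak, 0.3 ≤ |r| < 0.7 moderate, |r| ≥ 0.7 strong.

r = -0.06 < 0 so the relationship is negative.
|r| = 0.06, which falls in the weak range.

weak negative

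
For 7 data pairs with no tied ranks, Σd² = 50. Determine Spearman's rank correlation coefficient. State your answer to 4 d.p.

ρ = 1 − 6Σd² / [n(n²−1)] = 1 − 6×50 / (7×48)
  = 1 − 300/336 = 1 − 0.89286 ≈ 0.1071

0.1071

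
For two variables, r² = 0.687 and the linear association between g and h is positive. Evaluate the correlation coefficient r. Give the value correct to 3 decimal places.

0.829

|r| = √0.687 = 0.829
The association is positive, so r = 0.829.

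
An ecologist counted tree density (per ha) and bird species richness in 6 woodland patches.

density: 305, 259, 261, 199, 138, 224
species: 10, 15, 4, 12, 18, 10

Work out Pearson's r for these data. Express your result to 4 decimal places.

-0.6073

n = 6, Σx = 1386, Σy = 69, Σx² = 337048, Σy² = 909, Σxy = 15091
nΣxy − ΣxΣy = 90546 − 95634 = -5088
nΣx² − (Σx)² = 2022288 − 1920996 = 101292; nΣy² − (Σy)² = 5454 − 4761 = 693
r = -5088 / √(101292 × 693) = -5088 / 8378.2669 ≈ -0.6073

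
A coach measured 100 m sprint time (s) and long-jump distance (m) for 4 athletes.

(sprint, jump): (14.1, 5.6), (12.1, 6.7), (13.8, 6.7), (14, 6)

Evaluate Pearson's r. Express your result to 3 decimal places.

-0.656

n = 4, Σx = 54, Σy = 25, Σx² = 731.66, Σy² = 157.14, Σxy = 336.49
nΣxy − ΣxΣy = 1345.96 − 1350 = -4.04
nΣx² − (Σx)² = 2926.64 − 2916 = 10.64; nΣy² − (Σy)² = 628.56 − 625 = 3.56
r = -4.04 / √(10.64 × 3.56) = -4.04 / 6.1545 ≈ -0.656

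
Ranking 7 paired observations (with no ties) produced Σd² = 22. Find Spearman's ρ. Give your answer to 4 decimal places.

ρ = 1 − 6Σd² / [n(n²−1)] = 1 − 6×22 / (7×48)
  = 1 − 132/336 = 1 − 0.39286 ≈ 0.6071

0.6071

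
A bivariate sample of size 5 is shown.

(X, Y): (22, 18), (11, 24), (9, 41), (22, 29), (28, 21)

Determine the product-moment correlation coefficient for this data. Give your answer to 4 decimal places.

n = 5, ΣX = 92, ΣY = 133, ΣX² = 1954, ΣY² = 3863, ΣXY = 2255
nΣXY − ΣXΣY = 11275 − 12236 = -961
nΣX² − (ΣX)² = 9770 − 8464 = 1306; nΣY² − (ΣY)² = 19315 − 17689 = 1626
r = -961 / √(1306 × 1626) = -961 / 1457.2426 ≈ -0.6595

-0.6595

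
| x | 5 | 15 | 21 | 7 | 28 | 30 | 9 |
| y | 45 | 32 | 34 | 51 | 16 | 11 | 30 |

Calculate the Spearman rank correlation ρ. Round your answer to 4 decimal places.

-0.8214

Rank x: 1, 4, 5, 2, 6, 7, 3
Rank y: 6, 4, 5, 7, 2, 1, 3
d = rank(x) − rank(y): -5, 0, 0, -5, 4, 6, 0; Σd² = 102
ρ = 1 − 6Σd² / [n(n²−1)] = 1 − 6×102 / (7×48) = 1 − 612/336 ≈ -0.8214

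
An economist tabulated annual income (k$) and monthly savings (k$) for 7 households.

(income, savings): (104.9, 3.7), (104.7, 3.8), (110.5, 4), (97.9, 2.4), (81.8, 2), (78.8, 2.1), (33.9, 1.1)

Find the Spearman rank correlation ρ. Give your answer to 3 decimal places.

0.929

Rank income: 6, 5, 7, 4, 3, 2, 1
Rank savings: 5, 6, 7, 4, 2, 3, 1
d = rank(income) − rank(savings): 1, -1, 0, 0, 1, -1, 0; Σd² = 4
ρ = 1 − 6Σd² / [n(n²−1)] = 1 − 6×4 / (7×48) = 1 − 24/336 ≈ 0.929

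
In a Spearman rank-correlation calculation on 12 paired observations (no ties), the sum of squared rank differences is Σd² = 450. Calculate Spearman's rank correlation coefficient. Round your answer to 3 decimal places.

ρ = 1 − 6Σd² / [n(n²−1)] = 1 − 6×450 / (12×143)
  = 1 − 2700/1716 = 1 − 1.5734 ≈ -0.573

-0.573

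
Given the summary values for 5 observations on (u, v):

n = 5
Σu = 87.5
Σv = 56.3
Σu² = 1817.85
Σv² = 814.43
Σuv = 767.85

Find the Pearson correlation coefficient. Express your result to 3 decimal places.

-0.956

r = (nΣuv − ΣuΣv) / √[(nΣu² − (Σu)²)(nΣv² − (Σv)²)]
Numerator: 5×767.85 − 87.5×56.3 = -1087
Denominator: √[(9089.25 − 7656.25)(4072.15 − 3169.69)] = √[1433 × 902.46] = 1137.2006
r = -1087 / 1137.2006 ≈ -0.956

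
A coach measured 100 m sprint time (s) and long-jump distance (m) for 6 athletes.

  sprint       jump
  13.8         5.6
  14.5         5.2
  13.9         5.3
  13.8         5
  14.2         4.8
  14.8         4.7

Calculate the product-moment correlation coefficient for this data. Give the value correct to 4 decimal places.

-0.6220

n = 6, Σx = 85, Σy = 30.6, Σx² = 1205.02, Σy² = 156.62, Σxy = 433.07
nΣxy − ΣxΣy = 2598.42 − 2601 = -2.58
nΣx² − (Σx)² = 7230.12 − 7225 = 5.12; nΣy² − (Σy)² = 939.72 − 936.36 = 3.36
r = -2.58 / √(5.12 × 3.36) = -2.58 / 4.1477 ≈ -0.6220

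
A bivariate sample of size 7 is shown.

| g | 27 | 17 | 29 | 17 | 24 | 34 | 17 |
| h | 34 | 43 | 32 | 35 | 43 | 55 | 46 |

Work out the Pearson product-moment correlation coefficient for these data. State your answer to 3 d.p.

n = 7, Σg = 165, Σh = 288, Σg² = 4169, Σh² = 12244, Σgh = 6856
nΣgh − ΣgΣh = 47992 − 47520 = 472
nΣg² − (Σg)² = 29183 − 27225 = 1958; nΣh² − (Σh)² = 85708 − 82944 = 2764
r = 472 / √(1958 × 2764) = 472 / 2326.3517 ≈ 0.203

0.203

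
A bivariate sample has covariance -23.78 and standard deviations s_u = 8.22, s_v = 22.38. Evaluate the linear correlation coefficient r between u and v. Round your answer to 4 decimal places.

r = Cov(u,v) / (s_u · s_v) = -23.78 / (8.22 × 22.38)
  = -23.78 / 183.9636 ≈ -0.1293

-0.1293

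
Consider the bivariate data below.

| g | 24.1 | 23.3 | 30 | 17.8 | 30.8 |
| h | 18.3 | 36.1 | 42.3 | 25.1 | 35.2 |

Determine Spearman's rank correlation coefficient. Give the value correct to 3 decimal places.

Rank g: 3, 2, 4, 1, 5
Rank h: 1, 4, 5, 2, 3
d = rank(g) − rank(h): 2, -2, -1, -1, 2; Σd² = 14
ρ = 1 − 6Σd² / [n(n²−1)] = 1 − 6×14 / (5×24) = 1 − 84/120 ≈ 0.300

0.300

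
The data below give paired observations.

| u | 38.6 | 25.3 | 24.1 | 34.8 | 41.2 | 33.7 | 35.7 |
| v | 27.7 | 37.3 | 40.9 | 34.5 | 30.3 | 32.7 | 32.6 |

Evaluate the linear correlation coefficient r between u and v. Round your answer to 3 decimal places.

-0.922

n = 7, Σu = 233.4, Σv = 236, Σu² = 8029.52, Σv² = 8071.78, Σuv = 7713.37
nΣuv − ΣuΣv = 53993.59 − 55082.4 = -1088.81
nΣu² − (Σu)² = 56206.64 − 54475.56 = 1731.08; nΣv² − (Σv)² = 56502.46 − 55696 = 806.46
r = -1088.81 / √(1731.08 × 806.46) = -1088.81 / 1181.5442 ≈ -0.922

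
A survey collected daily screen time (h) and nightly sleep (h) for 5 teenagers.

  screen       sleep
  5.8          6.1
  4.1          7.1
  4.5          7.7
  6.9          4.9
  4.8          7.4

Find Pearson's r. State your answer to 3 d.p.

n = 5, Σx = 26.1, Σy = 33.2, Σx² = 141.35, Σy² = 225.68, Σxy = 168.47
nΣxy − ΣxΣy = 842.35 − 866.52 = -24.17
nΣx² − (Σx)² = 706.75 − 681.21 = 25.54; nΣy² − (Σy)² = 1128.4 − 1102.24 = 26.16
r = -24.17 / √(25.54 × 26.16) = -24.17 / 25.8481 ≈ -0.935

-0.935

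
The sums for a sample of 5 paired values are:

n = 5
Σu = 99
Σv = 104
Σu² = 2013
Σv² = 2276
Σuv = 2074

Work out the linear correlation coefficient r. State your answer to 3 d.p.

0.192

r = (nΣuv − ΣuΣv) / √[(nΣu² − (Σu)²)(nΣv² − (Σv)²)]
Numerator: 5×2074 − 99×104 = 74
Denominator: √[(10065 − 9801)(11380 − 10816)] = √[264 × 564] = 385.8704
r = 74 / 385.8704 ≈ 0.192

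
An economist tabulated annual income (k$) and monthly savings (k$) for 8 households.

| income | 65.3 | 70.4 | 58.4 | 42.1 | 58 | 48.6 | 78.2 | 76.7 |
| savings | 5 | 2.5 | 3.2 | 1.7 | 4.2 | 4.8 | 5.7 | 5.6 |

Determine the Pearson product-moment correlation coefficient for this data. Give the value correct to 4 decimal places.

0.5910

n = 8, Σx = 497.7, Σy = 32.7, Σx² = 32127.31, Σy² = 148.91, Σxy = 2113.09
nΣxy − ΣxΣy = 16904.72 − 16274.79 = 629.93
nΣx² − (Σx)² = 257018.48 − 247705.29 = 9313.19; nΣy² − (Σy)² = 1191.28 − 1069.29 = 121.99
r = 629.93 / √(9313.19 × 121.99) = 629.93 / 1065.8874 ≈ 0.5910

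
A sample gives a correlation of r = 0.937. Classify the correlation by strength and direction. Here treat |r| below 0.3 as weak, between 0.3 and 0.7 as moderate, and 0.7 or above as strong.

strong positive

r = 0.937 > 0 so the relationship is positive.
|r| = 0.937, which falls in the strong range.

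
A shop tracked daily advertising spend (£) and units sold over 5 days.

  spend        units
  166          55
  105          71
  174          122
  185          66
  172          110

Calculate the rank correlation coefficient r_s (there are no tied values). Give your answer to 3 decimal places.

Rank spend: 2, 1, 4, 5, 3
Rank units: 1, 3, 5, 2, 4
d = rank(spend) − rank(units): 1, -2, -1, 3, -1; Σd² = 16
ρ = 1 − 6Σd² / [n(n²−1)] = 1 − 6×16 / (5×24) = 1 − 96/120 ≈ 0.200

0.200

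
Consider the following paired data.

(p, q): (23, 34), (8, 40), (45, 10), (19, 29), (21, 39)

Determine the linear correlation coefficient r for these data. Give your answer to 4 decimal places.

n = 5, Σp = 116, Σq = 152, Σp² = 3420, Σq² = 5218, Σpq = 2922
nΣpq − ΣpΣq = 14610 − 17632 = -3022
nΣp² − (Σp)² = 17100 − 13456 = 3644; nΣq² − (Σq)² = 26090 − 23104 = 2986
r = -3022 / √(3644 × 2986) = -3022 / 3298.6337 ≈ -0.9161

-0.9161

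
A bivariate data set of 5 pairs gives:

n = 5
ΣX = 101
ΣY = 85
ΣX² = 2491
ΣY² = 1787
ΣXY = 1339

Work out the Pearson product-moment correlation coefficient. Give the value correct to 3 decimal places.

-0.963

r = (nΣXY − ΣXΣY) / √[(nΣX² − (ΣX)²)(nΣY² − (ΣY)²)]
Numerator: 5×1339 − 101×85 = -1890
Denominator: √[(12455 − 10201)(8935 − 7225)] = √[2254 × 1710] = 1963.2473
r = -1890 / 1963.2473 ≈ -0.963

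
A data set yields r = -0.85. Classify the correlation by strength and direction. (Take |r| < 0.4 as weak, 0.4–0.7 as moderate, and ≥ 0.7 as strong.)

r = -0.85 < 0 so the relationship is negative.
|r| = 0.85, which falls in the strong range.

strong negative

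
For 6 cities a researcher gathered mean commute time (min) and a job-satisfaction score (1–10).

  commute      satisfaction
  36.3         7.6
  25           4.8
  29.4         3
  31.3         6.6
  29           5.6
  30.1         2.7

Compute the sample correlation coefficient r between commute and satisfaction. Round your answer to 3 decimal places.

n = 6, Σx = 181.1, Σy = 30.3, Σx² = 5533.75, Σy² = 172.01, Σxy = 934.33
nΣxy − ΣxΣy = 5605.98 − 5487.33 = 118.65
nΣx² − (Σx)² = 33202.5 − 32797.21 = 405.29; nΣy² − (Σy)² = 1032.06 − 918.09 = 113.97
r = 118.65 / √(405.29 × 113.97) = 118.65 / 214.9207 ≈ 0.552

0.552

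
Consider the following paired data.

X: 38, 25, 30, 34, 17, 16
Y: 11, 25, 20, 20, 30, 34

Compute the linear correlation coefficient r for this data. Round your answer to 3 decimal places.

-0.969

n = 6, ΣX = 160, ΣY = 140, ΣX² = 4670, ΣY² = 3602, ΣXY = 3377
nΣXY − ΣXΣY = 20262 − 22400 = -2138
nΣX² − (ΣX)² = 28020 − 25600 = 2420; nΣY² − (ΣY)² = 21612 − 19600 = 2012
r = -2138 / √(2420 × 2012) = -2138 / 2206.5901 ≈ -0.969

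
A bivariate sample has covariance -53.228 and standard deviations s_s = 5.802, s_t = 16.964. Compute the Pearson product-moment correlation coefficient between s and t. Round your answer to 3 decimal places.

r = Cov(s,t) / (s_s · s_t) = -53.228 / (5.802 × 16.964)
  = -53.228 / 98.4251 ≈ -0.541

-0.541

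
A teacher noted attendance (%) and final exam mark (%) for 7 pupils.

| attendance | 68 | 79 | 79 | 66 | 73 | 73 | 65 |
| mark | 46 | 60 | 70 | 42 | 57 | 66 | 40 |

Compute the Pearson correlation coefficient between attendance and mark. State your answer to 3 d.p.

n = 7, Σx = 503, Σy = 381, Σx² = 36345, Σy² = 21585, Σxy = 27749
nΣxy − ΣxΣy = 194243 − 191643 = 2600
nΣx² − (Σx)² = 254415 − 253009 = 1406; nΣy² − (Σy)² = 151095 − 145161 = 5934
r = 2600 / √(1406 × 5934) = 2600 / 2888.4605 ≈ 0.900

0.900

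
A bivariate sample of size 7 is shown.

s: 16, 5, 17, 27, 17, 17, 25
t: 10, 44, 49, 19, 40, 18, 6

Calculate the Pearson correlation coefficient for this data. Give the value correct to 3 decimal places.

-0.581

n = 7, Σs = 124, Σt = 186, Σs² = 2502, Σt² = 6758, Σst = 2862
nΣst − ΣsΣt = 20034 − 23064 = -3030
nΣs² − (Σs)² = 17514 − 15376 = 2138; nΣt² − (Σt)² = 47306 − 34596 = 12710
r = -3030 / √(2138 × 12710) = -3030 / 5212.8668 ≈ -0.581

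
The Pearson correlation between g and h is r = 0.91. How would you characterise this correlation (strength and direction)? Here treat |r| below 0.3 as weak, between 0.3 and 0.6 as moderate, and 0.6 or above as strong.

r = 0.91 > 0 so the relationship is positive.
|r| = 0.91, which falls in the strong range.

strong positive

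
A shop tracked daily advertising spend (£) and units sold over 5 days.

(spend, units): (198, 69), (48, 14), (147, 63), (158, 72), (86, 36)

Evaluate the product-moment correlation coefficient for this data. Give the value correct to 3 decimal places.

n = 5, Σx = 637, Σy = 254, Σx² = 95477, Σy² = 15406, Σxy = 38067
nΣxy − ΣxΣy = 190335 − 161798 = 28537
nΣx² − (Σx)² = 477385 − 405769 = 71616; nΣy² − (Σy)² = 77030 − 64516 = 12514
r = 28537 / √(71616 × 12514) = 28537 / 29936.6435 ≈ 0.953

0.953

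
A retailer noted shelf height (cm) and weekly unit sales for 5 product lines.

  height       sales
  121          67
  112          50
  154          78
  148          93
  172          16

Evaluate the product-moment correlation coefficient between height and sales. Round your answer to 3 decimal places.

-0.258

n = 5, Σx = 707, Σy = 304, Σx² = 102389, Σy² = 21978, Σxy = 42235
nΣxy − ΣxΣy = 211175 − 214928 = -3753
nΣx² − (Σx)² = 511945 − 499849 = 12096; nΣy² − (Σy)² = 109890 − 92416 = 17474
r = -3753 / √(12096 × 17474) = -3753 / 14538.4148 ≈ -0.258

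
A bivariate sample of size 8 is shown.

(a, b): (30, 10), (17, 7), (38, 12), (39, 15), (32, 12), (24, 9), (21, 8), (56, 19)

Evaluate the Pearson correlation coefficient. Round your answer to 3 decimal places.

0.979

n = 8, Σa = 257, Σb = 92, Σa² = 9331, Σb² = 1168, Σab = 3292
nΣab − ΣaΣb = 26336 − 23644 = 2692
nΣa² − (Σa)² = 74648 − 66049 = 8599; nΣb² − (Σb)² = 9344 − 8464 = 880
r = 2692 / √(8599 × 880) = 2692 / 2750.8399 ≈ 0.979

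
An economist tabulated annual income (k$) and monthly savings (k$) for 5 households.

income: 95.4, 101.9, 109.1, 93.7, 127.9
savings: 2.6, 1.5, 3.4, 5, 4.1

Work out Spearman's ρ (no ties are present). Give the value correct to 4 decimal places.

-0.1000

Rank income: 2, 3, 4, 1, 5
Rank savings: 2, 1, 3, 5, 4
d = rank(income) − rank(savings): 0, 2, 1, -4, 1; Σd² = 22
ρ = 1 − 6Σd² / [n(n²−1)] = 1 − 6×22 / (5×24) = 1 − 132/120 ≈ -0.1000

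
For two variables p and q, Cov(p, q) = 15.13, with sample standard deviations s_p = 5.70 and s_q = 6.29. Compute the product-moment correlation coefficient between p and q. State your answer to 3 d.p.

0.422

r = Cov(p,q) / (s_p · s_q) = 15.13 / (5.70 × 6.29)
  = 15.13 / 35.8530 ≈ 0.422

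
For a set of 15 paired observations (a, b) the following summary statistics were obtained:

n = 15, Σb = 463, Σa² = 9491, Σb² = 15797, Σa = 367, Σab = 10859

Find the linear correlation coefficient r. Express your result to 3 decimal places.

r = (nΣab − ΣaΣb) / √[(nΣa² − (Σa)²)(nΣb² − (Σb)²)]
Numerator: 15×10859 − 367×463 = -7036
Denominator: √[(142365 − 134689)(236955 − 214369)] = √[7676 × 22586] = 13167.0094
r = -7036 / 13167.0094 ≈ -0.534

-0.534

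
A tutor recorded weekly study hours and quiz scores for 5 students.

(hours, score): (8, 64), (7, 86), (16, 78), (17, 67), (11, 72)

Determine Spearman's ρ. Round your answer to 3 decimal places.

Rank hours: 2, 1, 4, 5, 3
Rank score: 1, 5, 4, 2, 3
d = rank(hours) − rank(score): 1, -4, 0, 3, 0; Σd² = 26
ρ = 1 − 6Σd² / [n(n²−1)] = 1 − 6×26 / (5×24) = 1 − 156/120 ≈ -0.300

-0.300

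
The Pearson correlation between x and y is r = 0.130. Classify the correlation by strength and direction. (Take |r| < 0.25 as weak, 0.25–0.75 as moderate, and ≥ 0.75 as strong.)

r = 0.130 > 0 so the relationship is positive.
|r| = 0.130, which falls in the weak range.

weak positive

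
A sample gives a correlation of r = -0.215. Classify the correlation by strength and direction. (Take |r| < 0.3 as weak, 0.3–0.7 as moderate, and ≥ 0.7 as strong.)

weak negative

r = -0.215 < 0 so the relationship is negative.
|r| = 0.215, which falls in the weak range.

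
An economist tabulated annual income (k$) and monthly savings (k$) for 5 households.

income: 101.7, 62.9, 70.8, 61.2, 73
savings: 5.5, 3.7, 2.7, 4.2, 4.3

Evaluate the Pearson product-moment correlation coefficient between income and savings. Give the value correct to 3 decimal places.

n = 5, Σx = 369.6, Σy = 20.4, Σx² = 28386.38, Σy² = 87.36, Σxy = 1554.18
nΣxy − ΣxΣy = 7770.9 − 7539.84 = 231.06
nΣx² − (Σx)² = 141931.9 − 136604.16 = 5327.74; nΣy² − (Σy)² = 436.8 − 416.16 = 20.64
r = 231.06 / √(5327.74 × 20.64) = 231.06 / 331.6090 ≈ 0.697

0.697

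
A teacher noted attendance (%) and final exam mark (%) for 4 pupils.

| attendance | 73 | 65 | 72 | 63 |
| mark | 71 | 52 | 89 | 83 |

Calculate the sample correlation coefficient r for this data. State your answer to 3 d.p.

0.271

n = 4, Σx = 273, Σy = 295, Σx² = 18707, Σy² = 22555, Σxy = 20200
nΣxy − ΣxΣy = 80800 − 80535 = 265
nΣx² − (Σx)² = 74828 − 74529 = 299; nΣy² − (Σy)² = 90220 − 87025 = 3195
r = 265 / √(299 × 3195) = 265 / 977.3971 ≈ 0.271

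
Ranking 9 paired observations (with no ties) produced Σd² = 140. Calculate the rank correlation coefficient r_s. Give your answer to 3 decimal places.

ρ = 1 − 6Σd² / [n(n²−1)] = 1 − 6×140 / (9×80)
  = 1 − 840/720 = 1 − 1.1667 ≈ -0.167

-0.167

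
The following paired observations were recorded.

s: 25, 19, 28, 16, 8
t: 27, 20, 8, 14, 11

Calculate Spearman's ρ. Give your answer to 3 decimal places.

Rank s: 4, 3, 5, 2, 1
Rank t: 5, 4, 1, 3, 2
d = rank(s) − rank(t): -1, -1, 4, -1, -1; Σd² = 20
ρ = 1 − 6Σd² / [n(n²−1)] = 1 − 6×20 / (5×24) = 1 − 120/120 ≈ 0.000

0.000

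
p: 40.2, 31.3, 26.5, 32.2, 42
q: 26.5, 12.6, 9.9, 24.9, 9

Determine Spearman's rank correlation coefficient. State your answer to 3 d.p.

Rank p: 4, 2, 1, 3, 5
Rank q: 5, 3, 2, 4, 1
d = rank(p) − rank(q): -1, -1, -1, -1, 4; Σd² = 20
ρ = 1 − 6Σd² / [n(n²−1)] = 1 − 6×20 / (5×24) = 1 − 120/120 ≈ 0.000

0.000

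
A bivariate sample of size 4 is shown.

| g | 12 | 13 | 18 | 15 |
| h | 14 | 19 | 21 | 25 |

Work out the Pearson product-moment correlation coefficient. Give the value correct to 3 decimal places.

n = 4, Σg = 58, Σh = 79, Σg² = 862, Σh² = 1623, Σgh = 1168
nΣgh − ΣgΣh = 4672 − 4582 = 90
nΣg² − (Σg)² = 3448 − 3364 = 84; nΣh² − (Σh)² = 6492 − 6241 = 251
r = 90 / √(84 × 251) = 90 / 145.2033 ≈ 0.620

0.620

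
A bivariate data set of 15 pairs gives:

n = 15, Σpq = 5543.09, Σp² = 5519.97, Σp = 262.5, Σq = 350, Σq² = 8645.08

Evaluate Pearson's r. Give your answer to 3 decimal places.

-0.874

r = (nΣpq − ΣpΣq) / √[(nΣp² − (Σp)²)(nΣq² − (Σq)²)]
Numerator: 15×5543.09 − 262.5×350 = -8728.65
Denominator: √[(82799.55 − 68906.25)(129676.2 − 122500)] = √[13893.3 × 7176.2] = 9985.0438
r = -8728.65 / 9985.0438 ≈ -0.874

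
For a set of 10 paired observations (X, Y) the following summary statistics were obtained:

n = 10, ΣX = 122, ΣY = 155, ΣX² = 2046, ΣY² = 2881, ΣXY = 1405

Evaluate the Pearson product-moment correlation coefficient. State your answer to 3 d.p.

-0.941

r = (nΣXY − ΣXΣY) / √[(nΣX² − (ΣX)²)(nΣY² − (ΣY)²)]
Numerator: 10×1405 − 122×155 = -4860
Denominator: √[(20460 − 14884)(28810 − 24025)] = √[5576 × 4785] = 5165.3809
r = -4860 / 5165.3809 ≈ -0.941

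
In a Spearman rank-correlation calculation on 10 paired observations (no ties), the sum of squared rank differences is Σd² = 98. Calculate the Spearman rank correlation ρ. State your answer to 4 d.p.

0.4061

ρ = 1 − 6Σd² / [n(n²−1)] = 1 − 6×98 / (10×99)
  = 1 − 588/990 = 1 − 0.59394 ≈ 0.4061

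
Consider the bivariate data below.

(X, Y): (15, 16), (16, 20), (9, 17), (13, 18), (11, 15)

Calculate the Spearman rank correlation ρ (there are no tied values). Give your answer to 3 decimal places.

0.500

Rank X: 4, 5, 1, 3, 2
Rank Y: 2, 5, 3, 4, 1
d = rank(X) − rank(Y): 2, 0, -2, -1, 1; Σd² = 10
ρ = 1 − 6Σd² / [n(n²−1)] = 1 − 6×10 / (5×24) = 1 − 60/120 ≈ 0.500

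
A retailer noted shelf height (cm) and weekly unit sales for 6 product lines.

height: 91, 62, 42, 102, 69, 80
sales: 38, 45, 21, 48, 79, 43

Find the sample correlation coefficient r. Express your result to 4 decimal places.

n = 6, Σx = 446, Σy = 274, Σx² = 35454, Σy² = 14304, Σxy = 20917
nΣxy − ΣxΣy = 125502 − 122204 = 3298
nΣx² − (Σx)² = 212724 − 198916 = 13808; nΣy² − (Σy)² = 85824 − 75076 = 10748
r = 3298 / √(13808 × 10748) = 3298 / 12182.2980 ≈ 0.2707

0.2707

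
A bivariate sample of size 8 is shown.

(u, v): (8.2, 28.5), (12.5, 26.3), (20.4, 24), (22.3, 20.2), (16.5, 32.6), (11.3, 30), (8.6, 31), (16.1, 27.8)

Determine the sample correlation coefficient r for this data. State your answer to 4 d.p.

n = 8, Σu = 115.9, Σv = 220.4, Σu² = 1870.05, Σv² = 6184.58, Σuv = 3093.59
nΣuv − ΣuΣv = 24748.72 − 25544.36 = -795.64
nΣu² − (Σu)² = 14960.4 − 13432.81 = 1527.59; nΣv² − (Σv)² = 49476.64 − 48576.16 = 900.48
r = -795.64 / √(1527.59 × 900.48) = -795.64 / 1172.8445 ≈ -0.6784

-0.6784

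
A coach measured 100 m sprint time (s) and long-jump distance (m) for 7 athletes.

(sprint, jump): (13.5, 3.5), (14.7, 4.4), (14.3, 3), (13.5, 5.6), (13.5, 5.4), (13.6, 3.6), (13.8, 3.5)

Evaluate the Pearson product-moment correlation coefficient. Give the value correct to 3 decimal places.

-0.294

n = 7, Σx = 96.9, Σy = 29, Σx² = 1342.73, Σy² = 126.34, Σxy = 400.59
nΣxy − ΣxΣy = 2804.13 − 2810.1 = -5.97
nΣx² − (Σx)² = 9399.11 − 9389.61 = 9.5; nΣy² − (Σy)² = 884.38 − 841 = 43.38
r = -5.97 / √(9.5 × 43.38) = -5.97 / 20.3005 ≈ -0.294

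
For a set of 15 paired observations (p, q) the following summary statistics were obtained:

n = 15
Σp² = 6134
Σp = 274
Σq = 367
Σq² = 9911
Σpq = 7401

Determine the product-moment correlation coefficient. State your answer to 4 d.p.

r = (nΣpq − ΣpΣq) / √[(nΣp² − (Σp)²)(nΣq² − (Σq)²)]
Numerator: 15×7401 − 274×367 = 10457
Denominator: √[(92010 − 75076)(148665 − 134689)] = √[16934 × 13976] = 15384.0692
r = 10457 / 15384.0692 ≈ 0.6797

0.6797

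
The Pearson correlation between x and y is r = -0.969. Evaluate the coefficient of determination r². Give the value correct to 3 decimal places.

r² = (-0.969)² = 0.939

0.939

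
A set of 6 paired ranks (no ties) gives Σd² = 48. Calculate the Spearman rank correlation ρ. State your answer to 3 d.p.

ρ = 1 − 6Σd² / [n(n²−1)] = 1 − 6×48 / (6×35)
  = 1 − 288/210 = 1 − 1.3714 ≈ -0.371

-0.371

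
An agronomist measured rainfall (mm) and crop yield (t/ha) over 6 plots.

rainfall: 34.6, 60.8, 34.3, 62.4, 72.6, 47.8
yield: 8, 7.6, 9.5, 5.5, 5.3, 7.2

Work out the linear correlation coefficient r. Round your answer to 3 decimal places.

-0.863

n = 6, Σx = 312.5, Σy = 43.1, Σx² = 17519.65, Σy² = 322.19, Σxy = 2136.87
nΣxy − ΣxΣy = 12821.22 − 13468.75 = -647.53
nΣx² − (Σx)² = 105117.9 − 97656.25 = 7461.65; nΣy² − (Σy)² = 1933.14 − 1857.61 = 75.53
r = -647.53 / √(7461.65 × 75.53) = -647.53 / 750.7186 ≈ -0.863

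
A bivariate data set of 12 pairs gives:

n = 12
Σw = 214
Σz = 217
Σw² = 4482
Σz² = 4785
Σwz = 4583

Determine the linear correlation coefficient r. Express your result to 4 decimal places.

r = (nΣwz − ΣwΣz) / √[(nΣw² − (Σw)²)(nΣz² − (Σz)²)]
Numerator: 12×4583 − 214×217 = 8558
Denominator: √[(53784 − 45796)(57420 − 47089)] = √[7988 × 10331] = 9084.2737
r = 8558 / 9084.2737 ≈ 0.9421

0.9421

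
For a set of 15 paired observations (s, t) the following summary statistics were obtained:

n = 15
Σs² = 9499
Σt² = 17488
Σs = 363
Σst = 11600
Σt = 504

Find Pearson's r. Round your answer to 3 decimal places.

r = (nΣst − ΣsΣt) / √[(nΣs² − (Σs)²)(nΣt² − (Σt)²)]
Numerator: 15×11600 − 363×504 = -8952
Denominator: √[(142485 − 131769)(262320 − 254016)] = √[10716 × 8304] = 9433.2213
r = -8952 / 9433.2213 ≈ -0.949

-0.949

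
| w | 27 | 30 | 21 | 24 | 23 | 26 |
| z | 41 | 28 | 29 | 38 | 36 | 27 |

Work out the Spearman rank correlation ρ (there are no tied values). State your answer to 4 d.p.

Rank w: 5, 6, 1, 3, 2, 4
Rank z: 6, 2, 3, 5, 4, 1
d = rank(w) − rank(z): -1, 4, -2, -2, -2, 3; Σd² = 38
ρ = 1 − 6Σd² / [n(n²−1)] = 1 − 6×38 / (6×35) = 1 − 228/210 ≈ -0.0857

-0.0857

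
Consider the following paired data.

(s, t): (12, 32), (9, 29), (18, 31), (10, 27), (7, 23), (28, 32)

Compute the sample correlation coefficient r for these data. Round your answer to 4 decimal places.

n = 6, Σs = 84, Σt = 174, Σs² = 1482, Σt² = 5108, Σst = 2530
nΣst − ΣsΣt = 15180 − 14616 = 564
nΣs² − (Σs)² = 8892 − 7056 = 1836; nΣt² − (Σt)² = 30648 − 30276 = 372
r = 564 / √(1836 × 372) = 564 / 826.4333 ≈ 0.6825

0.6825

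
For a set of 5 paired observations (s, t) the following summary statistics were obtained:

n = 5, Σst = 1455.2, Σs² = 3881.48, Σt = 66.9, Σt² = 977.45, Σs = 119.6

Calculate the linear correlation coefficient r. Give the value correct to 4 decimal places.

-0.5004

r = (nΣst − ΣsΣt) / √[(nΣs² − (Σs)²)(nΣt² − (Σt)²)]
Numerator: 5×1455.2 − 119.6×66.9 = -725.24
Denominator: √[(19407.4 − 14304.16)(4887.25 − 4475.61)] = √[5103.24 × 411.64] = 1449.3784
r = -725.24 / 1449.3784 ≈ -0.5004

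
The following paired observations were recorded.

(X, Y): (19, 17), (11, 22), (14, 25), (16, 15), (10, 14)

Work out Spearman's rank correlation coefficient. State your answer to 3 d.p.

0.200

Rank X: 5, 2, 3, 4, 1
Rank Y: 3, 4, 5, 2, 1
d = rank(X) − rank(Y): 2, -2, -2, 2, 0; Σd² = 16
ρ = 1 − 6Σd² / [n(n²−1)] = 1 − 6×16 / (5×24) = 1 − 96/120 ≈ 0.200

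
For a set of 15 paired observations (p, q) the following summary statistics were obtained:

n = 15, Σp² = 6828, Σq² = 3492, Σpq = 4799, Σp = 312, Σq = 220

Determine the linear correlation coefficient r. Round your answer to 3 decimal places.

r = (nΣpq − ΣpΣq) / √[(nΣp² − (Σp)²)(nΣq² − (Σq)²)]
Numerator: 15×4799 − 312×220 = 3345
Denominator: √[(102420 − 97344)(52380 − 48400)] = √[5076 × 3980] = 4494.7169
r = 3345 / 4494.7169 ≈ 0.744

0.744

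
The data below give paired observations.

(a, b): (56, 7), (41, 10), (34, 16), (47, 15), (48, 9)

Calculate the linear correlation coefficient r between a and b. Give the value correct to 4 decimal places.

-0.7255

n = 5, Σa = 226, Σb = 57, Σa² = 10486, Σb² = 711, Σab = 2483
nΣab − ΣaΣb = 12415 − 12882 = -467
nΣa² − (Σa)² = 52430 − 51076 = 1354; nΣb² − (Σb)² = 3555 − 3249 = 306
r = -467 / √(1354 × 306) = -467 / 643.6800 ≈ -0.7255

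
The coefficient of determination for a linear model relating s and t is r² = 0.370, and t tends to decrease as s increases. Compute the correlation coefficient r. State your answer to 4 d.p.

-0.6083

|r| = √0.370 = 0.6083
The association is negative, so r = −0.6083.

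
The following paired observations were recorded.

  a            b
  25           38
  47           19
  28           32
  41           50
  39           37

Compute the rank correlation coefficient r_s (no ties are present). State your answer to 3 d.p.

Rank a: 1, 5, 2, 4, 3
Rank b: 4, 1, 2, 5, 3
d = rank(a) − rank(b): -3, 4, 0, -1, 0; Σd² = 26
ρ = 1 − 6Σd² / [n(n²−1)] = 1 − 6×26 / (5×24) = 1 − 156/120 ≈ -0.300

-0.300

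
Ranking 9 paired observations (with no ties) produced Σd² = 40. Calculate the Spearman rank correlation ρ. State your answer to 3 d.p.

0.667

ρ = 1 − 6Σd² / [n(n²−1)] = 1 − 6×40 / (9×80)
  = 1 − 240/720 = 1 − 0.3333 ≈ 0.667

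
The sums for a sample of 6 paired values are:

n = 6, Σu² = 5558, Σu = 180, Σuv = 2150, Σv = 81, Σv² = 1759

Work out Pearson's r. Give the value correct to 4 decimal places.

-0.8635

r = (nΣuv − ΣuΣv) / √[(nΣu² − (Σu)²)(nΣv² − (Σv)²)]
Numerator: 6×2150 − 180×81 = -1680
Denominator: √[(33348 − 32400)(10554 − 6561)] = √[948 × 3993] = 1945.6012
r = -1680 / 1945.6012 ≈ -0.8635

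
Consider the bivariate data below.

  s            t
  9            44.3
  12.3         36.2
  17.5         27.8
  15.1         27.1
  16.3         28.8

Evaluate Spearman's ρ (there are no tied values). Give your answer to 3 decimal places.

-0.700

Rank s: 1, 2, 5, 3, 4
Rank t: 5, 4, 2, 1, 3
d = rank(s) − rank(t): -4, -2, 3, 2, 1; Σd² = 34
ρ = 1 − 6Σd² / [n(n²−1)] = 1 − 6×34 / (5×24) = 1 − 204/120 ≈ -0.700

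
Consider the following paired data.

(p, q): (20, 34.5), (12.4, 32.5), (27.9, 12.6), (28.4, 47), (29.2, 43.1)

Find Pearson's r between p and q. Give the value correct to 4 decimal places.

n = 5, Σp = 117.9, Σq = 169.7, Σp² = 2991.37, Σq² = 6471.87, Σpq = 4037.86
nΣpq − ΣpΣq = 20189.3 − 20007.63 = 181.67
nΣp² − (Σp)² = 14956.85 − 13900.41 = 1056.44; nΣq² − (Σq)² = 32359.35 − 28798.09 = 3561.26
r = 181.67 / √(1056.44 × 3561.26) = 181.67 / 1939.6540 ≈ 0.0937

0.0937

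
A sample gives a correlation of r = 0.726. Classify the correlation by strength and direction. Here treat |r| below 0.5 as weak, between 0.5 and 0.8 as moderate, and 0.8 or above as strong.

moderate positive

r = 0.726 > 0 so the relationship is positive.
|r| = 0.726, which falls in the moderate range.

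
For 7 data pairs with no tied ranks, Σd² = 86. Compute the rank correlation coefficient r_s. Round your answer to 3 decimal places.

ρ = 1 − 6Σd² / [n(n²−1)] = 1 − 6×86 / (7×48)
  = 1 − 516/336 = 1 − 1.5357 ≈ -0.536

-0.536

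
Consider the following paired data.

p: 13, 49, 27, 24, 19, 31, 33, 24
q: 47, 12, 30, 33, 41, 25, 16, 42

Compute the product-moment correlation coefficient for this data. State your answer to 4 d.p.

n = 8, Σp = 220, Σq = 246, Σp² = 6862, Σq² = 8668, Σpq = 5891
nΣpq − ΣpΣq = 47128 − 54120 = -6992
nΣp² − (Σp)² = 54896 − 48400 = 6496; nΣq² − (Σq)² = 69344 − 60516 = 8828
r = -6992 / √(6496 × 8828) = -6992 / 7572.7596 ≈ -0.9233

-0.9233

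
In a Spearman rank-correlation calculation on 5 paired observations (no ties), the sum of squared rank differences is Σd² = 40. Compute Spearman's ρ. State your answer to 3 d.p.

ρ = 1 − 6Σd² / [n(n²−1)] = 1 − 6×40 / (5×24)
  = 1 − 240/120 = 1 − 2.0000 ≈ -1.000

-1.000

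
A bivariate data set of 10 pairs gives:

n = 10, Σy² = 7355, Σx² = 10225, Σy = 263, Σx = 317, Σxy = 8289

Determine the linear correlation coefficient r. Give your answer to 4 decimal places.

r = (nΣxy − ΣxΣy) / √[(nΣx² − (Σx)²)(nΣy² − (Σy)²)]
Numerator: 10×8289 − 317×263 = -481
Denominator: √[(102250 − 100489)(73550 − 69169)] = √[1761 × 4381] = 2777.5783
r = -481 / 2777.5783 ≈ -0.1732

-0.1732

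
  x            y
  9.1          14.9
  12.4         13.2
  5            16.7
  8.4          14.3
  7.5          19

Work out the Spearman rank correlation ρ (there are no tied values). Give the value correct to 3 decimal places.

Rank x: 4, 5, 1, 3, 2
Rank y: 3, 1, 4, 2, 5
d = rank(x) − rank(y): 1, 4, -3, 1, -3; Σd² = 36
ρ = 1 − 6Σd² / [n(n²−1)] = 1 − 6×36 / (5×24) = 1 − 216/120 ≈ -0.800

-0.800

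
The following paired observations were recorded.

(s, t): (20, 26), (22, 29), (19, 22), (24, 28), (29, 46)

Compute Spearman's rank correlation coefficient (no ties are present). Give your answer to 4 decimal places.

0.9000

Rank s: 2, 3, 1, 4, 5
Rank t: 2, 4, 1, 3, 5
d = rank(s) − rank(t): 0, -1, 0, 1, 0; Σd² = 2
ρ = 1 − 6Σd² / [n(n²−1)] = 1 − 6×2 / (5×24) = 1 − 12/120 ≈ 0.9000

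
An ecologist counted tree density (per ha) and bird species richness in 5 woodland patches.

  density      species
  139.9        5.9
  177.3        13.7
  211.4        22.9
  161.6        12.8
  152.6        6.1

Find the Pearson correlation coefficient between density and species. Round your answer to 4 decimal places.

n = 5, Σx = 842.8, Σy = 61.4, Σx² = 145098.58, Σy² = 947.96, Σxy = 11094.82
nΣxy − ΣxΣy = 55474.1 − 51747.92 = 3726.18
nΣx² − (Σx)² = 725492.9 − 710311.84 = 15181.06; nΣy² − (Σy)² = 4739.8 − 3769.96 = 969.84
r = 3726.18 / √(15181.06 × 969.84) = 3726.18 / 3837.0821 ≈ 0.9711

0.9711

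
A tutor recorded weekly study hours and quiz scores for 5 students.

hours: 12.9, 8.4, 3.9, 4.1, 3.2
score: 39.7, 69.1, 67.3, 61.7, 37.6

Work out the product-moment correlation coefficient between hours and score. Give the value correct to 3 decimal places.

n = 5, Σx = 32.5, Σy = 275.4, Σx² = 279.23, Σy² = 16100.84, Σxy = 1728.33
nΣxy − ΣxΣy = 8641.65 − 8950.5 = -308.85
nΣx² − (Σx)² = 1396.15 − 1056.25 = 339.9; nΣy² − (Σy)² = 80504.2 − 75845.16 = 4659.04
r = -308.85 / √(339.9 × 4659.04) = -308.85 / 1258.4148 ≈ -0.245

-0.245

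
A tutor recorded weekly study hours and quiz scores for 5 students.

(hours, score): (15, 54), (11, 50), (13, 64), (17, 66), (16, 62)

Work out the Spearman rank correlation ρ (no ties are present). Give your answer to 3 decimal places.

Rank hours: 3, 1, 2, 5, 4
Rank score: 2, 1, 4, 5, 3
d = rank(hours) − rank(score): 1, 0, -2, 0, 1; Σd² = 6
ρ = 1 − 6Σd² / [n(n²−1)] = 1 − 6×6 / (5×24) = 1 − 36/120 ≈ 0.700

0.700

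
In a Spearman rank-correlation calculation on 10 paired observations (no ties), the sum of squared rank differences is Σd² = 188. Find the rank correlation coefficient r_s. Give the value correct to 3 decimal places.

ρ = 1 − 6Σd² / [n(n²−1)] = 1 − 6×188 / (10×99)
  = 1 − 1128/990 = 1 − 1.1394 ≈ -0.139

-0.139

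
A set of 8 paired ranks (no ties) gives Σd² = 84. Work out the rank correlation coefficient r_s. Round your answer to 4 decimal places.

ρ = 1 − 6Σd² / [n(n²−1)] = 1 − 6×84 / (8×63)
  = 1 − 504/504 = 1 − 1.00000 ≈ 0.0000

0.0000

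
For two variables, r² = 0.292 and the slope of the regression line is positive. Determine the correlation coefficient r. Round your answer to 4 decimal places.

0.5404

|r| = √0.292 = 0.5404
The association is positive, so r = 0.5404.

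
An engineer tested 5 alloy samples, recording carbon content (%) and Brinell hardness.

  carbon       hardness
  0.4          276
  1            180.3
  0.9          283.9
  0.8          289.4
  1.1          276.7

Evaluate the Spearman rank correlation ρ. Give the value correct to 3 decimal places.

Rank carbon: 1, 4, 3, 2, 5
Rank hardness: 2, 1, 4, 5, 3
d = rank(carbon) − rank(hardness): -1, 3, -1, -3, 2; Σd² = 24
ρ = 1 − 6Σd² / [n(n²−1)] = 1 − 6×24 / (5×24) = 1 − 144/120 ≈ -0.200

-0.200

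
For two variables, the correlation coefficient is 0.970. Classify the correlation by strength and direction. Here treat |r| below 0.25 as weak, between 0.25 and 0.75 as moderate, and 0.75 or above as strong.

strong positive

r = 0.970 > 0 so the relationship is positive.
|r| = 0.970, which falls in the strong range.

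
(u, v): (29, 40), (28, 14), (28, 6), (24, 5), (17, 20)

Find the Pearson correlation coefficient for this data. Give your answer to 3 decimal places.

n = 5, Σu = 126, Σv = 85, Σu² = 3274, Σv² = 2257, Σuv = 2180
nΣuv − ΣuΣv = 10900 − 10710 = 190
nΣu² − (Σu)² = 16370 − 15876 = 494; nΣv² − (Σv)² = 11285 − 7225 = 4060
r = 190 / √(494 × 4060) = 190 / 1416.2062 ≈ 0.134

0.134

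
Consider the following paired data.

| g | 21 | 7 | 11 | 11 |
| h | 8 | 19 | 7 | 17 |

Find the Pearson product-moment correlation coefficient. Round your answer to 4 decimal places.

n = 4, Σg = 50, Σh = 51, Σg² = 732, Σh² = 763, Σgh = 565
nΣgh − ΣgΣh = 2260 − 2550 = -290
nΣg² − (Σg)² = 2928 − 2500 = 428; nΣh² − (Σh)² = 3052 − 2601 = 451
r = -290 / √(428 × 451) = -290 / 439.3495 ≈ -0.6601

-0.6601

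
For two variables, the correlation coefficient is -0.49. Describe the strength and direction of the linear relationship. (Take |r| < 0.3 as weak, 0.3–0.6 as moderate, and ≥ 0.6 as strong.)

moderate negative

r = -0.49 < 0 so the relationship is negative.
|r| = 0.49, which falls in the moderate range.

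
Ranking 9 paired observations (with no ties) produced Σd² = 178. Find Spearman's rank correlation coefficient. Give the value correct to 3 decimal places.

ρ = 1 − 6Σd² / [n(n²−1)] = 1 − 6×178 / (9×80)
  = 1 − 1068/720 = 1 − 1.4833 ≈ -0.483

-0.483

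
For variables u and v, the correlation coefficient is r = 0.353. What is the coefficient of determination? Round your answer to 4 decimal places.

0.1246

r² = (0.353)² = 0.1246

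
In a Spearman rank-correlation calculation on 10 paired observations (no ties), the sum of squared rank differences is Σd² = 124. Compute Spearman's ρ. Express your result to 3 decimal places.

ρ = 1 − 6Σd² / [n(n²−1)] = 1 − 6×124 / (10×99)
  = 1 − 744/990 = 1 − 0.7515 ≈ 0.248

0.248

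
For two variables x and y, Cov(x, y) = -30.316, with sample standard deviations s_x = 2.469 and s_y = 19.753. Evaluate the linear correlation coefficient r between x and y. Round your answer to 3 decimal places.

-0.622

r = Cov(x,y) / (s_x · s_y) = -30.316 / (2.469 × 19.753)
  = -30.316 / 48.7702 ≈ -0.622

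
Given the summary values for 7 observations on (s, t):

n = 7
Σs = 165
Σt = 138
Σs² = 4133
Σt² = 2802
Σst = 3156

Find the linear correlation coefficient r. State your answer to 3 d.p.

r = (nΣst − ΣsΣt) / √[(nΣs² − (Σs)²)(nΣt² − (Σt)²)]
Numerator: 7×3156 − 165×138 = -678
Denominator: √[(28931 − 27225)(19614 − 19044)] = √[1706 × 570] = 986.1136
r = -678 / 986.1136 ≈ -0.688

-0.688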